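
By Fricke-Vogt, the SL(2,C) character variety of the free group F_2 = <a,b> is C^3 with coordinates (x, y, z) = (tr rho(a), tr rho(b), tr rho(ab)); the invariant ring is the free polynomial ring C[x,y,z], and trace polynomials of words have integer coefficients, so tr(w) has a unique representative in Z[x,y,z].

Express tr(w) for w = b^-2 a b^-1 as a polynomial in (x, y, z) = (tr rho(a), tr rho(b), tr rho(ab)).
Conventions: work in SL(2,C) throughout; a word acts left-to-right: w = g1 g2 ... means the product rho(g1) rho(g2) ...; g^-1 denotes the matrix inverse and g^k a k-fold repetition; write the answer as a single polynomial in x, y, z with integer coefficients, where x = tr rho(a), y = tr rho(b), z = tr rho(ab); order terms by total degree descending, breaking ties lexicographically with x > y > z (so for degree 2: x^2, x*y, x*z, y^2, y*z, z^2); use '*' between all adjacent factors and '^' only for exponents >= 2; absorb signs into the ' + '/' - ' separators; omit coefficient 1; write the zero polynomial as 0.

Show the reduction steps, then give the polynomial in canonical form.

apply: tr(a b^-1) = tr(a) tr(b) - tr(a b)   [inverse elimination on b] = x*y - z
use: tr(a b^-2) = tr(a b^-1) tr(b) - tr(a)   [inverse elimination on b] = x*y^2 - y*z - x
apply: tr(b^-2 a b^-1) = tr(a b^-2) tr(b) - tr(a b^-1)   [inverse elimination on b] = x*y^3 - y^2*z - 2*x*y + z

x*y^3 - y^2*z - 2*x*y + z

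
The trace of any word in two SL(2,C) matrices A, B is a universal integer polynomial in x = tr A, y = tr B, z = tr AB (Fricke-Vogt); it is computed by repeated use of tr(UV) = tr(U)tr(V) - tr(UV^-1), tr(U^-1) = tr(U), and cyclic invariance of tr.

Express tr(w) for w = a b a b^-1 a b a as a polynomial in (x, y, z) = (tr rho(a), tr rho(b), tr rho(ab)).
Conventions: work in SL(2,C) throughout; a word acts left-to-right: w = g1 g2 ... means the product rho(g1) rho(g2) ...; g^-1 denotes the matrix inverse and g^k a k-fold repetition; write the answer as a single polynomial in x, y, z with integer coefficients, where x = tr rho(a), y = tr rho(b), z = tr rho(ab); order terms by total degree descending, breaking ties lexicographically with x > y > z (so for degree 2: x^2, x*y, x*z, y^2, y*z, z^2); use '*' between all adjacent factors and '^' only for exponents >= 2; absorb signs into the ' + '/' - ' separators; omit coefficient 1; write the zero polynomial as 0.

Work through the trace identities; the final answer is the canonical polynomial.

x^2*y*z^2 - 2*x*y^2*z - x*z^3 + y^3 + y*z^2 + 2*x*z - 3*y

trace(b a b a) = trace(b a)*trace(b a) - trace(1)   [split at a repeated b] = z^2 - 2
trace(b a b) = trace(b)*trace(a b) - trace(a)   [square of b] = y*z - x
trace(b a^2 b a) = trace(a)*trace(b a b a) - trace(b a b)   [square of a] = x*z^2 - y*z - x
trace(a^2 b) = trace(a)*trace(b a) - trace(b)   [square of a] = x*z - y
trace(a^2) = trace(a)*trace(a) - trace(1)   [square of a] = x^2 - 2
trace(b a^2 b) = trace(b)*trace(a^2 b) - trace(a^2)   [square of b] = x*y*z - x^2 - y^2 + 2
trace(a b a^2 b a) = trace(a)*trace(b a^2 b a) - trace(b a^2 b)   [square of a] = x^2*z^2 - 2*x*y*z + y^2 - 2
trace(b a b a b a) = trace(a b a b)*trace(a b) - trace(b a)   [split at a repeated a] = z^3 - 3*z
trace(b a b a b) = trace(b)*trace(a b a b) - trace(a b a)   [square of b] = y*z^2 - x*z - y
trace(a b a^2 b a b) = trace(a)*trace(b a b a b a) - trace(b a b a b)   [square of a] = x*z^3 - y*z^2 - 2*x*z + y
trace(a b a b^-1 a b a) = trace(a b a^2 b a)*trace(b) - trace(a b a^2 b a b)   [inverse elimination on b] = x^2*y*z^2 - 2*x*y^2*z - x*z^3 + y^3 + y*z^2 + 2*x*z - 3*y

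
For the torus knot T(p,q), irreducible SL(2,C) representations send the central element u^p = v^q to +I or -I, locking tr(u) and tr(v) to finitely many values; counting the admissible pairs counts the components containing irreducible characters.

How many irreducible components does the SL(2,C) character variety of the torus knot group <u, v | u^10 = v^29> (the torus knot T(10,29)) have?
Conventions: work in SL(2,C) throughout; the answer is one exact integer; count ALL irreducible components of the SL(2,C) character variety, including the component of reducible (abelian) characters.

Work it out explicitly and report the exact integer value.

Gamma = < u, v | u^10 = v^29 > (torus knot T(10,29)); the central element u^10 = v^29 acts as +I or -I in any irreducible SL(2,C) representation.
On an irreducible component, tr(u) is locked at 2*cos(pi*alpha/10) for some alpha in 1..9, and tr(v) at 2*cos(pi*beta/29) for some beta in 1..28.
The two central values (-1)^alpha I and (-1)^beta I must be the same matrix, so alpha and beta share a parity.
Counting: 5 odd alphas x 14 odd betas + 4 even alphas x 14 even betas = 70 + 56 = 126.
Total: 126 irreducible-character components + 1 reducible (abelian) component = 127.

127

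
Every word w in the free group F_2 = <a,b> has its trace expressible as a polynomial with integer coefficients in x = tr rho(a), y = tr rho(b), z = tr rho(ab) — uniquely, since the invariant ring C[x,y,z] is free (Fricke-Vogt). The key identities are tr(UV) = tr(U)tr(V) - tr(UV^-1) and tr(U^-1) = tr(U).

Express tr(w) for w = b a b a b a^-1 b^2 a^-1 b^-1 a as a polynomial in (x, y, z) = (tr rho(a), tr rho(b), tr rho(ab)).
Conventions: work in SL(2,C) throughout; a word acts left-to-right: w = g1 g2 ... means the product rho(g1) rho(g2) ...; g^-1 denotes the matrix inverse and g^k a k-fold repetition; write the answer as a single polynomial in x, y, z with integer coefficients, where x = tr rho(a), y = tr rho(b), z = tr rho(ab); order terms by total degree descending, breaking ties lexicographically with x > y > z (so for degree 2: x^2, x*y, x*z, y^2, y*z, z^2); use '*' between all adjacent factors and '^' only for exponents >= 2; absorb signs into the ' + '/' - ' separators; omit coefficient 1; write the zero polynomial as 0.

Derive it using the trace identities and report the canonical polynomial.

-x^2*y^3*z^3 + x^3*y^2*z^2 + x*y^4*z^2 + 2*x*y^2*z^4 + x^2*y^3*z - y^3*z^3 - y*z^5 - x^3*y^2 - x^3*z^2 - x*y^4 - 7*x*y^2*z^2 - x*z^4 + 2*y^3*z + 5*y*z^3 + x^3 + 4*x*y^2 + 5*x*z^2 - 6*y*z - 3*x

next, tr(a b a b) = tr(b a)*tr(b a) - tr(1)   [split at repeated b] = z^2 - 2
tr(a b a) = tr(a)*tr(b a) - tr(b) = x*z - y
next, tr(b a b a b) = tr(b)*tr(a b a b) - tr(a b a) = y*z^2 - x*z - y
tr(b a b a b^2) = tr(b)*tr(b a b a b) - tr(b a b a) = y^2*z^2 - x*y*z - y^2 - z^2 + 2
and tr(b a b a b^3) = tr(b)*tr(b a b a b^2) - tr(b a b a b) = y^3*z^2 - x*y^2*z - y^3 - 2*y*z^2 + x*z + 3*y
tr(a b a b a b) = tr(a b a b)*tr(a b) - tr(b a)   [split at repeated a] = z^3 - 3*z
and tr(b a b) = tr(b)*tr(a b) - tr(a) = y*z - x
next, tr(a b a b a) = tr(a)*tr(b a b a) - tr(b a b) = x*z^2 - y*z - x
and tr(b a b a b a b) = tr(b)*tr(a b a b a b) - tr(a b a b a) = y*z^3 - x*z^2 - 2*y*z + x
tr(b^2 a b a b a b) = tr(b)*tr(b a b a b a b) - tr(b a b a b a) = y^2*z^3 - x*y*z^2 - 2*y^2*z - z^3 + x*y + 3*z
tr(b a b a b a b^3) = tr(b)*tr(b^2 a b a b a b) - tr(b^2 a b a b a) = y^3*z^3 - x*y^2*z^2 - 2*y^3*z - 2*y*z^3 + x*y^2 + x*z^2 + 5*y*z - x
tr(a b a b a b a b) = tr(b a b a)*tr(b a b a) - tr(1)   [split at repeated b] = z^4 - 4*z^2 + 2
tr(a b a b a b a) = tr(a)*tr(b a b a b a) - tr(b a b a b) = x*z^3 - y*z^2 - 2*x*z + y
next, tr(b a b a b a b a b) = tr(b)*tr(a b a b a b a b) - tr(a b a b a b a) = y*z^4 - x*z^3 - 3*y*z^2 + 2*x*z + y
next, tr(b a b a b a b^3 a) = tr(b)*tr(b a b a b a b a b) - tr(b a b a b a b a) = y^2*z^4 - x*y*z^3 - 3*y^2*z^2 - z^4 + 2*x*y*z + y^2 + 4*z^2 - 2
next, tr(a b a b a b^3 a^-1 b) = tr(b a b a b a b^3)*tr(a) - tr(b a b a b a b^3 a) = x*y^3*z^3 - x^2*y^2*z^2 - y^2*z^4 - 2*x*y^3*z - x*y*z^3 + x^2*y^2 + x^2*z^2 + 3*y^2*z^2 + z^4 + 3*x*y*z - x^2 - y^2 - 4*z^2 + 2
tr(b^2 a^-1 b^-1 a b a b a b) = tr(a b a b a b^3 a^-1)*tr(b) - tr(a b a b a b^3 a^-1 b) = -x*y^3*z^3 + x^2*y^2*z^2 + y^4*z^2 + y^2*z^4 + x*y^3*z + x*y*z^3 - x^2*y^2 - x^2*z^2 - y^4 - 5*y^2*z^2 - z^4 - 2*x*y*z + x^2 + 4*y^2 + 4*z^2 - 2
and tr(a b a b a b a b a b) = tr(b a b a b a b a)*tr(b a) - tr(a b a b a b)   [split at repeated b] = z^5 - 5*z^3 + 5*z
next, tr(a b a b a b a b a) = tr(a)*tr(b a b a b a b a) - tr(b a b a b a b) = x*z^4 - y*z^3 - 3*x*z^2 + 2*y*z + x
and tr(b a b a b a b a b^2 a) = tr(b)*tr(a b a b a b a b a b) - tr(a b a b a b a b a) = y*z^5 - x*z^4 - 4*y*z^3 + 3*x*z^2 + 3*y*z - x
tr(a b a b a b a b^2 a^-1 b) = tr(b a b a b a b a b^2)*tr(a) - tr(b a b a b a b a b^2 a) = x*y^2*z^4 - x^2*y*z^3 - y*z^5 - 3*x*y^2*z^2 + 2*x^2*y*z + 4*y*z^3 + x*y^2 + x*z^2 - 3*y*z - x
next, tr(b^2 a^-1 b^-1 a b a b a b a) = tr(a b a b a b a b^2 a^-1)*tr(b) - tr(a b a b a b a b^2 a^-1 b) = -x*y^2*z^4 + x^2*y*z^3 + y^3*z^3 + y*z^5 + 2*x*y^2*z^2 - 2*x^2*y*z - 2*y^3*z - 5*y*z^3 - x*z^2 + 6*y*z + x
and tr(b a b a b a^-1 b^2 a^-1 b^-1 a) = tr(b^2 a^-1 b^-1 a b a b a b)*tr(a) - tr(b^2 a^-1 b^-1 a b a b a b a) = -x^2*y^3*z^3 + x^3*y^2*z^2 + x*y^4*z^2 + 2*x*y^2*z^4 + x^2*y^3*z - y^3*z^3 - y*z^5 - x^3*y^2 - x^3*z^2 - x*y^4 - 7*x*y^2*z^2 - x*z^4 + 2*y^3*z + 5*y*z^3 + x^3 + 4*x*y^2 + 5*x*z^2 - 6*y*z - 3*x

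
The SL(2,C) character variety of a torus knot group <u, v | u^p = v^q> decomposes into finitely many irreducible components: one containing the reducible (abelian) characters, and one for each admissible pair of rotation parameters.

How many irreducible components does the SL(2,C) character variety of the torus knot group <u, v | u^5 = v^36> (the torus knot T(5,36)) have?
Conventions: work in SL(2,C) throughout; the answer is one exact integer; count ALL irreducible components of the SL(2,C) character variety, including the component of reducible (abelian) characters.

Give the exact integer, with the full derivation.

Gamma = < u, v | u^5 = v^36 > (torus knot T(5,36)); the central element u^5 = v^36 acts as +I or -I in any irreducible SL(2,C) representation.
So on each irreducible component the traces are pinned: tr(u) = 2*cos(pi*alpha/5) with 1 <= alpha <= 4, tr(v) = 2*cos(pi*beta/36) with 1 <= beta <= 35.
u^5 = (-1)^alpha I and v^36 = (-1)^beta I must agree, so alpha and beta have equal parity.
Counting: 2 odd alphas x 18 odd betas + 2 even alphas x 17 even betas = 36 + 34 = 70.
components with irreducible characters: 70; plus the single component of reducible (abelian) characters: total 71.

71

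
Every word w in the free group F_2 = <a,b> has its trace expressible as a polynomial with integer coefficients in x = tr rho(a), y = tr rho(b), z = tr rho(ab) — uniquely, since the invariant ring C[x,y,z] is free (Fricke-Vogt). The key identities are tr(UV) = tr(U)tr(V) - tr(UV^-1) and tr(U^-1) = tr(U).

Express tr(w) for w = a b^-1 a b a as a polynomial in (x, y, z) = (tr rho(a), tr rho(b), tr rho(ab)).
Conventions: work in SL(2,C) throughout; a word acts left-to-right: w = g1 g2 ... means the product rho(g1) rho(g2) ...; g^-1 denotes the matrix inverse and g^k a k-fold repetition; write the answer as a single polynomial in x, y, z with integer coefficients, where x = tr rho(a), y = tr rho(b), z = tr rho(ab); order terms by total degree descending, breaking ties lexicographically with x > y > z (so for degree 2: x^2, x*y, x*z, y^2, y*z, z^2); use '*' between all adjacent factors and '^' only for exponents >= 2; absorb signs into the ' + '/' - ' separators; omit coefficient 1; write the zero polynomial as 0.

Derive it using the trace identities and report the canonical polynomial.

x^2*y*z - x*y^2 - x*z^2 + x

trace(a b a) = trace(a) trace(b a) - trace(b) = x*z - y
trace(a b a^2) = trace(a) trace(a b a) - trace(a b) = x^2*z - x*y - z
trace(b a b a) = trace(b a) trace(b a) - trace(1)   [split at repeated b] = z^2 - 2
trace(b a b) = trace(b) trace(a b) - trace(a) = y*z - x
use: trace(a b a^2 b) = trace(a) trace(b a b a) - trace(b a b) = x*z^2 - y*z - x
trace(a b^-1 a b a) = trace(a b a^2) trace(b) - trace(a b a^2 b) = x^2*y*z - x*y^2 - x*z^2 + x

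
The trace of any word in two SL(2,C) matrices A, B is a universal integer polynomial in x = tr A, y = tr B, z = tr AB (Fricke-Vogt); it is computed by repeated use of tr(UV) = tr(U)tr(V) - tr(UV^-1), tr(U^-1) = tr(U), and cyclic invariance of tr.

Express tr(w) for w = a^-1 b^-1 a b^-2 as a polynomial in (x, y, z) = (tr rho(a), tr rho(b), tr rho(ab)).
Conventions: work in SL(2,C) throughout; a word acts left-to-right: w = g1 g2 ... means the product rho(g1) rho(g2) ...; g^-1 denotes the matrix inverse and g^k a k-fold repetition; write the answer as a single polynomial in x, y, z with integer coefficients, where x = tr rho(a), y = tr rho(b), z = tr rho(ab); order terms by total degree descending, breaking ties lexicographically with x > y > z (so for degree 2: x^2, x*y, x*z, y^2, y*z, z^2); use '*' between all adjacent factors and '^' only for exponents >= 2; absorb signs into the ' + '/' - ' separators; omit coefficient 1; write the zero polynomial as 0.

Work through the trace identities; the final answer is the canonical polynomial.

x*y^2*z - x^2*y - y*z^2 + y

tr(b^-1 a) = tr(a)*tr(b) - tr(a b) = x*y - z
tr(b^-1 a b^-1) = tr(b^-1 a)*tr(b) - tr(b^-1 a b) = x*y^2 - y*z - x
tr(b^-1 a b^-2) = tr(b^-1 a b^-1)*tr(b) - tr(b^-1 a) = x*y^3 - y^2*z - 2*x*y + z
use: tr(a^2) = tr(a)*tr(a) - tr(1) = x^2 - 2
use: tr(a^2 b) = tr(a)*tr(b a) - tr(b) = x*z - y
apply: tr(a b^-1 a) = tr(a^2)*tr(b) - tr(a^2 b) = x^2*y - x*z - y
use: tr(a b a b) = tr(a b)*tr(a b) - tr(1)   [split at repeated a] = z^2 - 2
apply: tr(a b^-1 a b) = tr(a b a)*tr(b) - tr(a b a b) = x*y*z - y^2 - z^2 + 2
tr(a b^-1 a b^-1) = tr(a b^-1 a)*tr(b) - tr(a b^-1 a b) = x^2*y^2 - 2*x*y*z + z^2 - 2
tr(b^-1 a b^-2 a) = tr(a b^-1 a b^-1)*tr(b) - tr(a b^-1 a) = x^2*y^3 - 2*x*y^2*z - x^2*y + y*z^2 + x*z - y
use: tr(a^-1 b^-1 a b^-2) = tr(b^-1 a b^-2)*tr(a) - tr(b^-1 a b^-2 a) = x*y^2*z - x^2*y - y*z^2 + y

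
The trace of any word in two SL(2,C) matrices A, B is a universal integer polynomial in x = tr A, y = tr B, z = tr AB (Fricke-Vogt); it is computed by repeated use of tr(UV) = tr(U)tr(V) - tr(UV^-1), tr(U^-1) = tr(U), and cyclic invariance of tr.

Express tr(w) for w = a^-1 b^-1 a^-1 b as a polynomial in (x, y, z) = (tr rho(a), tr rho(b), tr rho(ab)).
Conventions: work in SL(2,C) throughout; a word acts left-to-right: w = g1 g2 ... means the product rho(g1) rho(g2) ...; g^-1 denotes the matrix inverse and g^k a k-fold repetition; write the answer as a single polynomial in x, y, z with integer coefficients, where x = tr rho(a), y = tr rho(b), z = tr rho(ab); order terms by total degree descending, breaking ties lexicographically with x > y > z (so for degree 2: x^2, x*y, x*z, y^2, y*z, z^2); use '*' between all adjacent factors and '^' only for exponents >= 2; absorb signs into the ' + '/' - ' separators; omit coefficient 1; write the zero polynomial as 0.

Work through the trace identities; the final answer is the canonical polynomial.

and trace(a^-1) = trace(a) = x
trace(a b a) = trace(a) * trace(b a) - trace(b)  (reduce the a square) = x*z - y
trace(a b a b) = trace(b a) * trace(b a) - trace(1)  (split on b) = z^2 - 2
next, trace(b^-1 a b a) = trace(a b a) * trace(b) - trace(a b a b)  (eliminate b^-1) = x*y*z - y^2 - z^2 + 2
trace(b a^-1 b^-1 a) = trace(b^-1 a b) * trace(a) - trace(b^-1 a b a)  (eliminate a^-1) = -x*y*z + x^2 + y^2 + z^2 - 2
next, trace(a^-1 b^-1 a^-1 b) = trace(b a^-1 b^-1) * trace(a) - trace(b a^-1 b^-1 a)  (eliminate a^-1) = x*y*z - y^2 - z^2 + 2

x*y*z - y^2 - z^2 + 2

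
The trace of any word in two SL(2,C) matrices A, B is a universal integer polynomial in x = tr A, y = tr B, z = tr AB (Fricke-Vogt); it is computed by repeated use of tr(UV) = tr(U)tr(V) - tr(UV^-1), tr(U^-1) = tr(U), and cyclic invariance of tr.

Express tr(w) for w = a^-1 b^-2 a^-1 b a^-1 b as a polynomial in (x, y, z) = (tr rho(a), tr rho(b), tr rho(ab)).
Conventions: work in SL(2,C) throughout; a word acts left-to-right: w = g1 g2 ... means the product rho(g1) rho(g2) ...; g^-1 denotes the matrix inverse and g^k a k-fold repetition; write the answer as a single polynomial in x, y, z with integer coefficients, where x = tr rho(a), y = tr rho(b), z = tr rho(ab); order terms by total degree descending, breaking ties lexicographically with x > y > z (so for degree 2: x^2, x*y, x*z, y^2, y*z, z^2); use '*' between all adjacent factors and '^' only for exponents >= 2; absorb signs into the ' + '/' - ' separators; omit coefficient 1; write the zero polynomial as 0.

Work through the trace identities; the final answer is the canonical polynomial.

x^2*y^3*z - x^3*y^2 - x*y^4 - 2*x*y^2*z^2 + 2*x^2*y*z + y^3*z + y*z^3 + 3*x*y^2 - x*z^2 - 4*y*z + x

reduce: trace(a^-1) = trace(a) = x
so trace(b^2) = trace(b)*trace(b) - trace(1)   [square of b] = y^2 - 2
reduce: trace(b a b) = trace(b)*trace(a b) - trace(a)   [square of b] = y*z - x
reduce: trace(b^2 a b) = trace(b)*trace(b a b) - trace(b a)   [square of b] = y^2*z - x*y - z
trace(a b a b) = trace(b a)*trace(b a) - trace(1)   [split at a repeated b] = z^2 - 2
so trace(a b a) = trace(a)*trace(b a) - trace(b)   [square of a] = x*z - y
trace(b^2 a b a) = trace(b)*trace(a b a b) - trace(a b a)   [square of b] = y*z^2 - x*z - y
trace(a^-1 b^2 a b) = trace(b^2 a b)*trace(a) - trace(b^2 a b a)   [inverse elimination on a] = x*y^2*z - x^2*y - y*z^2 + y
trace(b^-1 a^-1 b^2 a) = trace(a^-1 b^2 a)*trace(b) - trace(a^-1 b^2 a b)   [inverse elimination on b] = -x*y^2*z + x^2*y + y^3 + y*z^2 - 3*y
so trace(b^-2 a^-1 b^2 a) = trace(b^-1 a^-1 b^2 a)*trace(b) - trace(b^-1 a^-1 b^2 a b)   [inverse elimination on b] = -x*y^3*z + x^2*y^2 + y^4 + y^2*z^2 - 4*y^2 + 2
trace(b a^-1 b^-2 a^-1 b) = trace(b^-2 a^-1 b^2)*trace(a) - trace(b^-2 a^-1 b^2 a)   [inverse elimination on a] = x*y^3*z - x^2*y^2 - y^4 - y^2*z^2 + x^2 + 4*y^2 - 2
so trace(a b a^-1 b) = trace(b a b)*trace(a) - trace(b a b a)   [inverse elimination on a] = x*y*z - x^2 - z^2 + 2
reduce: trace(a b a^-1 b^-1) = trace(a b a^-1)*trace(b) - trace(a b a^-1 b)   [inverse elimination on b] = -x*y*z + x^2 + y^2 + z^2 - 2
trace(a b a b a) = trace(a)*trace(b a b a) - trace(b a b)   [square of a] = x*z^2 - y*z - x
so trace(a b a b a b) = trace(a b a b)*trace(a b) - trace(b a)   [split at a repeated a] = z^3 - 3*z
so trace(b^-1 a b a b a) = trace(a b a b a)*trace(b) - trace(a b a b a b)   [inverse elimination on b] = x*y*z^2 - y^2*z - z^3 - x*y + 3*z
trace(b^-1 a b a b a^-1) = trace(b^-1 a b a b)*trace(a) - trace(b^-1 a b a b a)   [inverse elimination on a] = -x*y*z^2 + x^2*z + y^2*z + z^3 - 3*z
trace(b a b a^-1 b^-2 a) = trace(b^-1 a b a b a^-1)*trace(b) - trace(b^-1 a b a b a^-1 b)   [inverse elimination on b] = -x*y^2*z^2 + x^2*y*z + y^3*z + y*z^3 - 4*y*z + x
so trace(b a^-1 b^-2 a^-1 b a) = trace(b a b a^-1 b^-2)*trace(a) - trace(b a b a^-1 b^-2 a)   [inverse elimination on a] = x*y^2*z^2 - 2*x^2*y*z - y^3*z - y*z^3 + x^3 + x*y^2 + x*z^2 + 4*y*z - 3*x
trace(a^-1 b^-2 a^-1 b a^-1 b) = trace(b a^-1 b^-2 a^-1 b)*trace(a) - trace(b a^-1 b^-2 a^-1 b a)   [inverse elimination on a] = x^2*y^3*z - x^3*y^2 - x*y^4 - 2*x*y^2*z^2 + 2*x^2*y*z + y^3*z + y*z^3 + 3*x*y^2 - x*z^2 - 4*y*z + x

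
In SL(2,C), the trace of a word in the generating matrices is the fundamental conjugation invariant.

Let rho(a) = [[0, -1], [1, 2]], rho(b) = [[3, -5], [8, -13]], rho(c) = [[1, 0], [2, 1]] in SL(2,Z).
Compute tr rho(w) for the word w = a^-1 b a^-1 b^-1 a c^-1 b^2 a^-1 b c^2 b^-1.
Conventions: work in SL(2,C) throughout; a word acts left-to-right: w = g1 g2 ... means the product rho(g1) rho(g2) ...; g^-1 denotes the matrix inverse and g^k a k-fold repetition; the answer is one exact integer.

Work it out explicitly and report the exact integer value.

rho(a^-1) = [[2, 1], [-1, 0]]
... * rho(b) = [[3, -5], [8, -13]]  ->  [[14, -23], [-3, 5]]
... * rho(a^-1) = [[2, 1], [-1, 0]]  ->  [[51, 14], [-11, -3]]
... * rho(b^-1) = [[-13, 5], [-8, 3]]  ->  [[-775, 297], [167, -64]]
... * rho(a) = [[0, -1], [1, 2]]  ->  [[297, 1369], [-64, -295]]
... * rho(c^-1) = [[1, 0], [-2, 1]]  ->  [[-2441, 1369], [526, -295]]
... * rho(b) = [[3, -5], [8, -13]]  ->  [[3629, -5592], [-782, 1205]]
... * rho(b) = [[3, -5], [8, -13]]  ->  [[-33849, 54551], [7294, -11755]]
... * rho(a^-1) = [[2, 1], [-1, 0]]  ->  [[-122249, -33849], [26343, 7294]]
... * rho(b) = [[3, -5], [8, -13]]  ->  [[-637539, 1051282], [137381, -226537]]
... * rho(c) = [[1, 0], [2, 1]]  ->  [[1465025, 1051282], [-315693, -226537]]
... * rho(c) = [[1, 0], [2, 1]]  ->  [[3567589, 1051282], [-768767, -226537]]
... * rho(b^-1) = [[-13, 5], [-8, 3]]  ->  [[-54788913, 20991791], [11806267, -4523446]]
tr = -54788913 + -4523446 = -59312359

-59312359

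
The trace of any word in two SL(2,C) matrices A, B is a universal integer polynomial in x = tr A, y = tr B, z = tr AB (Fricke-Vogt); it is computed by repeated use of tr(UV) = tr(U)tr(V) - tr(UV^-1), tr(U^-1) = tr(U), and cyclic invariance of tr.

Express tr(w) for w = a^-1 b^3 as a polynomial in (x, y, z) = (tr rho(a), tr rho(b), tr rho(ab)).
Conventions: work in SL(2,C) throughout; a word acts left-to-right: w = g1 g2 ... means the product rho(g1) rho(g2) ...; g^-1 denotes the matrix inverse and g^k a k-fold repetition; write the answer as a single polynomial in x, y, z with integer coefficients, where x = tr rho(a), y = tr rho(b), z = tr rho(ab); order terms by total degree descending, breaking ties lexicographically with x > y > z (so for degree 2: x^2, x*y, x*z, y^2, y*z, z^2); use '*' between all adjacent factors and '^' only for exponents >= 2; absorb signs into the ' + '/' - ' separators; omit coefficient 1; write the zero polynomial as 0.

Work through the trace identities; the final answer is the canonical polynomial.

x*y^3 - y^2*z - 2*x*y + z

tr(b^2) = tr(b) tr(b) - tr(1)   [square of b] = y^2 - 2
apply: tr(b^3) = tr(b) tr(b^2) - tr(b)   [square of b] = y^3 - 3*y
apply: tr(b a b) = tr(b) tr(a b) - tr(a)   [square of b] = y*z - x
tr(b^3 a) = tr(b) tr(b a b) - tr(b a)   [square of b] = y^2*z - x*y - z
apply: tr(a^-1 b^3) = tr(b^3) tr(a) - tr(b^3 a)   [inverse elimination on a] = x*y^3 - y^2*z - 2*x*y + z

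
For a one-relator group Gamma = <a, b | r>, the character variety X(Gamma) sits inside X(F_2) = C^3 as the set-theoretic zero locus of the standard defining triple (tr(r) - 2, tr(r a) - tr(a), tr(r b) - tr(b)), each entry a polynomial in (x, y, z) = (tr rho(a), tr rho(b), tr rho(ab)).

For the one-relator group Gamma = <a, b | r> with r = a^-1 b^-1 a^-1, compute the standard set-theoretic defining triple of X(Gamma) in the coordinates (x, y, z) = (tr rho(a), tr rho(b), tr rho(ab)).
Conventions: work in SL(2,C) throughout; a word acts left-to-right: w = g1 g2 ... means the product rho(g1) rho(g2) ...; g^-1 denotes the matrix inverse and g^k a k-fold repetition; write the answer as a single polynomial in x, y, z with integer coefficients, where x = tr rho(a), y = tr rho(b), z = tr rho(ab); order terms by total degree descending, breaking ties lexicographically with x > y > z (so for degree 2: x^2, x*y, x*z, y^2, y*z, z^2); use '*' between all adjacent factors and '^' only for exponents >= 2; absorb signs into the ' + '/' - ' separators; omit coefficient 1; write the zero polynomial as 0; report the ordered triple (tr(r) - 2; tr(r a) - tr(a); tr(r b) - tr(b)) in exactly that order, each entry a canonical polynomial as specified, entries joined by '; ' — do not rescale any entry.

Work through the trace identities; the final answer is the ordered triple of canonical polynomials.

x*z - y - 2; -x + z; x*y*z - y^2 - z^2 - y + 2

tr(b^-1) = tr(b) = y
tr(b^-1 a) = tr(a)*tr(b) - tr(a b) = x*y - z
tr(b^-1 a^-1) = tr(b^-1)*tr(a) - tr(b^-1 a) = z
tr(a^-1 b^-1 a^-1) = tr(b^-1 a^-1)*tr(a) - tr(b^-1) = x*z - y
tr(a^-1 b a^-1) = tr(a^-1 b)*tr(a) - tr(a^-1 b a) = x^2*y - x*z - y
tr(b^2) = tr(b)*tr(b) - tr(1) = y^2 - 2
tr(b^2 a) = tr(b)*tr(a b) - tr(a) = y*z - x
tr(b a^-1 b) = tr(b^2)*tr(a) - tr(b^2 a) = x*y^2 - y*z - x
tr(b a b a) = tr(a b)*tr(a b) - tr(1) = z^2 - 2
tr(b a^-1 b a) = tr(b a b)*tr(a) - tr(b a b a) = x*y*z - x^2 - z^2 + 2
tr(a^-1 b a^-1 b) = tr(b a^-1 b)*tr(a) - tr(b a^-1 b a) = x^2*y^2 - 2*x*y*z + z^2 - 2
tr(a^-1 b^-1 a^-1 b) = tr(a^-1 b a^-1)*tr(b) - tr(a^-1 b a^-1 b) = x*y*z - y^2 - z^2 + 2
assemble the triple (tr(r) - 2; tr(r a) - x; tr(r b) - y)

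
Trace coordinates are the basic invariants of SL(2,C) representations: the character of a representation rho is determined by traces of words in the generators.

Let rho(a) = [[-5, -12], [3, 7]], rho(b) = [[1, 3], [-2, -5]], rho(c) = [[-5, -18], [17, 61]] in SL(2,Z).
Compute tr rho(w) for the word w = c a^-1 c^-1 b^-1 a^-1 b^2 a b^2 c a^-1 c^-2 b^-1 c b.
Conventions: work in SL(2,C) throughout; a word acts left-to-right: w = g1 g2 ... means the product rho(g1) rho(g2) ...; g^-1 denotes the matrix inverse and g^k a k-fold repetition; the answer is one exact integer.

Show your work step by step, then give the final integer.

rho(c) = [[-5, -18], [17, 61]]
... * rho(a^-1) = [[7, 12], [-3, -5]]  ->  [[19, 30], [-64, -101]]
... * rho(c^-1) = [[61, 18], [-17, -5]]  ->  [[649, 192], [-2187, -647]]
... * rho(b^-1) = [[-5, -3], [2, 1]]  ->  [[-2861, -1755], [9641, 5914]]
... * rho(a^-1) = [[7, 12], [-3, -5]]  ->  [[-14762, -25557], [49745, 86122]]
... * rho(b) = [[1, 3], [-2, -5]]  ->  [[36352, 83499], [-122499, -281375]]
... * rho(b) = [[1, 3], [-2, -5]]  ->  [[-130646, -308439], [440251, 1039378]]
... * rho(a) = [[-5, -12], [3, 7]]  ->  [[-272087, -591321], [916879, 1992634]]
... * rho(b) = [[1, 3], [-2, -5]]  ->  [[910555, 2140344], [-3068389, -7212533]]
... * rho(b) = [[1, 3], [-2, -5]]  ->  [[-3370133, -7970055], [11356677, 26857498]]
... * rho(c) = [[-5, -18], [17, 61]]  ->  [[-118640270, -425510961], [399794081, 1433887192]]
... * rho(a^-1) = [[7, 12], [-3, -5]]  ->  [[446050993, 703871565], [-1503103009, -2371906988]]
... * rho(c^-1) = [[61, 18], [-17, -5]]  ->  [[15243293968, 4509560049], [-51366864753, -15196319222]]
... * rho(c^-1) = [[61, 18], [-17, -5]]  ->  [[853178411215, 251831491179], [-2875041323159, -848621969444]]
... * rho(b^-1) = [[-5, -3], [2, 1]]  ->  [[-3762229073717, -2307703742466], [12677962676907, 7776502000033]]
... * rho(c) = [[-5, -18], [17, 61]]  ->  [[-20419818253337, -73049804963520], [68810720616026, 246163293817687]]
... * rho(b) = [[1, 3], [-2, -5]]  ->  [[125679791673703, 303989570057589], [-423515867019348, -1024384307240357]]
tr = 125679791673703 + -1024384307240357 = -898704515566654

-898704515566654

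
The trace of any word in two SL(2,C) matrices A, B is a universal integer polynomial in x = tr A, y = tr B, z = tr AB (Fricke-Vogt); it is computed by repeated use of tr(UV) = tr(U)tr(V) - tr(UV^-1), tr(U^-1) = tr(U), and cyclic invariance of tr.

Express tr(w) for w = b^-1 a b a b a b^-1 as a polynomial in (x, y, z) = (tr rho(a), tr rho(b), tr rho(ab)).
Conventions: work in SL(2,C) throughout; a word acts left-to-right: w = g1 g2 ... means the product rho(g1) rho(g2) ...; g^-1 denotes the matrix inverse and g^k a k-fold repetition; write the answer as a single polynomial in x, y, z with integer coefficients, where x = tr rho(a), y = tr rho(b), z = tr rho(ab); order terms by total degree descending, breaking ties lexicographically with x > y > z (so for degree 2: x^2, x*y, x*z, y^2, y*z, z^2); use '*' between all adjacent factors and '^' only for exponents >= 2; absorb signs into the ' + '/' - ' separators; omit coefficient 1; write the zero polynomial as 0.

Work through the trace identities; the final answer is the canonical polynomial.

reduce: trace(b a b a) = trace(a b)*trace(a b) - trace(1)   [split at a repeated a] = z^2 - 2
trace(b a b) = trace(b)*trace(a b) - trace(a)   [square of b] = y*z - x
reduce: trace(a b a b a) = trace(a)*trace(b a b a) - trace(b a b)   [square of a] = x*z^2 - y*z - x
trace(a b a b a b) = trace(a b a b)*trace(a b) - trace(b a)   [split at a repeated a] = z^3 - 3*z
trace(b^-1 a b a b a) = trace(a b a b a)*trace(b) - trace(a b a b a b)   [inverse elimination on b] = x*y*z^2 - y^2*z - z^3 - x*y + 3*z
so trace(b^-1 a b a b a b^-1) = trace(b^-1 a b a b a)*trace(b) - trace(b^-1 a b a b a b)   [inverse elimination on b] = x*y^2*z^2 - y^3*z - y*z^3 - x*y^2 - x*z^2 + 4*y*z + x

x*y^2*z^2 - y^3*z - y*z^3 - x*y^2 - x*z^2 + 4*y*z + x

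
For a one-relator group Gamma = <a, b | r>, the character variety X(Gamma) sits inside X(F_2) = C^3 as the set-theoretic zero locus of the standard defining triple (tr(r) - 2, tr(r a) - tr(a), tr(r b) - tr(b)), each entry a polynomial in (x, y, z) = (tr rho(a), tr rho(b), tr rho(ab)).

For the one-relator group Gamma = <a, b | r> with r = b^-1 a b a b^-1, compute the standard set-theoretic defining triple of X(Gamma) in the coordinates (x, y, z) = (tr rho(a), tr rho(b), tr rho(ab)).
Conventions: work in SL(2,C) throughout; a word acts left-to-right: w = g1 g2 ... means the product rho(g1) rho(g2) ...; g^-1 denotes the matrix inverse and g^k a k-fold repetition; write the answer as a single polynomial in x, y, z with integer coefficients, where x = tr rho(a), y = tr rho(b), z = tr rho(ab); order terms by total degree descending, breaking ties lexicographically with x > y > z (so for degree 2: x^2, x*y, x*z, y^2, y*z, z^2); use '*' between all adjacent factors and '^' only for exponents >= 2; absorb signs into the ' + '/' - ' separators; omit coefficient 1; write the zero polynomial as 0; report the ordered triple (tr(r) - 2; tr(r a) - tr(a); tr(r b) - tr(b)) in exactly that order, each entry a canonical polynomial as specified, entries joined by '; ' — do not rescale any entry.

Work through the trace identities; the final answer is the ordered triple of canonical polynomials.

x*y^2*z - y^3 - y*z^2 - x*z + 3*y - 2; x^2*y^2*z - x*y^3 - 2*x*y*z^2 + y^2*z + z^3 + 2*x*y - x - 3*z; x*y*z - y^2 - z^2 - y + 2

apply: tr(a b a) = tr(a) * tr(b a) - tr(b) = x*z - y
tr(a b a b) = tr(b a) * tr(b a) - tr(1)   [split at repeated b] = z^2 - 2
tr(b^-1 a b a) = tr(a b a) * tr(b) - tr(a b a b) = x*y*z - y^2 - z^2 + 2
apply: tr(b^-1 a b a b^-1) = tr(b^-1 a b a) * tr(b) - tr(b^-1 a b a b) = x*y^2*z - y^3 - y*z^2 - x*z + 3*y
tr(a^2 b a) = tr(a) * tr(b a^2) - tr(b a) = x^2*z - x*y - z
use: tr(b a b) = tr(b) * tr(a b) - tr(a) = y*z - x
tr(a^2 b a b) = tr(a) * tr(b a b a) - tr(b a b) = x*z^2 - y*z - x
apply: tr(a b a b^-1 a) = tr(a^2 b a) * tr(b) - tr(a^2 b a b) = x^2*y*z - x*y^2 - x*z^2 + x
apply: tr(a b a b a b) = tr(a b) * tr(a b a b) - tr(a^-1 b^-1)   [split at repeated a] = z^3 - 3*z
tr(a b a b^-1 a b) = tr(a b a b a) * tr(b) - tr(a b a b a b) = x*y*z^2 - y^2*z - z^3 - x*y + 3*z
apply: tr(b^-1 a b a b^-1 a) = tr(a b a b^-1 a) * tr(b) - tr(a b a b^-1 a b) = x^2*y^2*z - x*y^3 - 2*x*y*z^2 + y^2*z + z^3 + 2*x*y - 3*z
assemble the triple (tr(r) - 2; tr(r a) - x; tr(r b) - y)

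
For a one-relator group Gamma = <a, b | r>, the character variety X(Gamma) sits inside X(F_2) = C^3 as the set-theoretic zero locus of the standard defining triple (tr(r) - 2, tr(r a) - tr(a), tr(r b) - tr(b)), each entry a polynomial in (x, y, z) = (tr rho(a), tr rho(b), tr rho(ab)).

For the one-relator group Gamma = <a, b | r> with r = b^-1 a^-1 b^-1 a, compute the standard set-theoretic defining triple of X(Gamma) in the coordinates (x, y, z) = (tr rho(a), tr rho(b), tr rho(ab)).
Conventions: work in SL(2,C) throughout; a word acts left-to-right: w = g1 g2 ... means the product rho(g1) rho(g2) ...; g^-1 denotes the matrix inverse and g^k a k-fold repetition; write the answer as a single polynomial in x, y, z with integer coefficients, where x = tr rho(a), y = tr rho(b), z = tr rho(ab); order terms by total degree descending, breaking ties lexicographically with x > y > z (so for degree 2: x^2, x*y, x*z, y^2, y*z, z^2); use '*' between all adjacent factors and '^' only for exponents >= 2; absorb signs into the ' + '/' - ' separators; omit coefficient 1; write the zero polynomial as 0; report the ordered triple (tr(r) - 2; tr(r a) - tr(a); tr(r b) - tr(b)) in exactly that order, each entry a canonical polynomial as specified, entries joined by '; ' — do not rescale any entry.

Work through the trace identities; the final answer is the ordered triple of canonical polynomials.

trace(b^-1) = trace(b) = y
so trace(a b a) = trace(a)*trace(b a) - trace(b) = x*z - y
trace(a b a b) = trace(b a)*trace(b a) - trace(1)   [split at repeated b] = z^2 - 2
so trace(b a b^-1 a) = trace(a b a)*trace(b) - trace(a b a b) = x*y*z - y^2 - z^2 + 2
trace(a b^-1 a^-1 b) = trace(b a b^-1)*trace(a) - trace(b a b^-1 a) = -x*y*z + x^2 + y^2 + z^2 - 2
trace(b^-1 a^-1 b^-1 a) = trace(a b^-1 a^-1)*trace(b) - trace(a b^-1 a^-1 b) = x*y*z - x^2 - z^2 + 2
so trace(a b^-1) = trace(a)*trace(b) - trace(a b)  (eliminate b^-1) = x*y - z
trace(a^2) = trace(a)*trace(a) - trace(1)  (reduce the a square) = x^2 - 2
reduce: trace(b a^2 b) = trace(b)*trace(a^2 b) - trace(a^2)  (reduce the b square) = x*y*z - x^2 - y^2 + 2
reduce: trace(b a b) = trace(b)*trace(a b) - trace(a)  (reduce the b square) = y*z - x
reduce: trace(b a^2 b a) = trace(a)*trace(b a b a) - trace(b a b)  (reduce the a square) = x*z^2 - y*z - x
so trace(a^-1 b a^2 b) = trace(b a^2 b)*trace(a) - trace(b a^2 b a)  (eliminate a^-1) = x^2*y*z - x^3 - x*y^2 - x*z^2 + y*z + 3*x
reduce: trace(a^2 b^-1 a^-1 b) = trace(a^-1 b a^2)*trace(b) - trace(a^-1 b a^2 b)  (eliminate b^-1) = -x^2*y*z + x^3 + x*y^2 + x*z^2 - 3*x
trace(b^-1 a^-1 b^-1 a^2) = trace(a^2 b^-1 a^-1)*trace(b) - trace(a^2 b^-1 a^-1 b)  (eliminate b^-1) = x^2*y*z - x^3 - x*z^2 - y*z + 3*x
assemble the triple (trace(r) - 2; trace(r a) - x; trace(r b) - y)

x*y*z - x^2 - z^2; x^2*y*z - x^3 - x*z^2 - y*z + 2*x; 0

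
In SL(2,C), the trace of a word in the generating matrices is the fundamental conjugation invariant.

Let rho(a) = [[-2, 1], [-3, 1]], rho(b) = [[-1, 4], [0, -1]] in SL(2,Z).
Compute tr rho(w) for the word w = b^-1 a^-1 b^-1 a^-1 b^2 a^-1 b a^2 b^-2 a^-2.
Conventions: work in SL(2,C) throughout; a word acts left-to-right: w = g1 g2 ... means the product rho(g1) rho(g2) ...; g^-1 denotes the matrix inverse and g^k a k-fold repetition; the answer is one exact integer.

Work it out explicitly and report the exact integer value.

rho(b^-1) = [[-1, -4], [0, -1]]
... * rho(a^-1) = [[1, -1], [3, -2]]  ->  [[-13, 9], [-3, 2]]
... * rho(b^-1) = [[-1, -4], [0, -1]]  ->  [[13, 43], [3, 10]]
... * rho(a^-1) = [[1, -1], [3, -2]]  ->  [[142, -99], [33, -23]]
... * rho(b) = [[-1, 4], [0, -1]]  ->  [[-142, 667], [-33, 155]]
... * rho(b) = [[-1, 4], [0, -1]]  ->  [[142, -1235], [33, -287]]
... * rho(a^-1) = [[1, -1], [3, -2]]  ->  [[-3563, 2328], [-828, 541]]
... * rho(b) = [[-1, 4], [0, -1]]  ->  [[3563, -16580], [828, -3853]]
... * rho(a) = [[-2, 1], [-3, 1]]  ->  [[42614, -13017], [9903, -3025]]
... * rho(a) = [[-2, 1], [-3, 1]]  ->  [[-46177, 29597], [-10731, 6878]]
... * rho(b^-1) = [[-1, -4], [0, -1]]  ->  [[46177, 155111], [10731, 36046]]
... * rho(b^-1) = [[-1, -4], [0, -1]]  ->  [[-46177, -339819], [-10731, -78970]]
... * rho(a^-1) = [[1, -1], [3, -2]]  ->  [[-1065634, 725815], [-247641, 168671]]
... * rho(a^-1) = [[1, -1], [3, -2]]  ->  [[1111811, -385996], [258372, -89701]]
tr = 1111811 + -89701 = 1022110

1022110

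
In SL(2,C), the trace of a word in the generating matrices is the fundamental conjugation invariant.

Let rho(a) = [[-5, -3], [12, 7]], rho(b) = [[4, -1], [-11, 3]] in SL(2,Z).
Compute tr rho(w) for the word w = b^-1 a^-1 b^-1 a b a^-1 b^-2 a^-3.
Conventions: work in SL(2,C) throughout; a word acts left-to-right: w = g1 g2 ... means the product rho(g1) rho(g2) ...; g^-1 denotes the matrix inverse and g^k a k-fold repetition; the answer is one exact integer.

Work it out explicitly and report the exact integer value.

rho(b^-1) = [[3, 1], [11, 4]]
... * rho(a^-1) = [[7, 3], [-12, -5]]  ->  [[9, 4], [29, 13]]
... * rho(b^-1) = [[3, 1], [11, 4]]  ->  [[71, 25], [230, 81]]
... * rho(a) = [[-5, -3], [12, 7]]  ->  [[-55, -38], [-178, -123]]
... * rho(b) = [[4, -1], [-11, 3]]  ->  [[198, -59], [641, -191]]
... * rho(a^-1) = [[7, 3], [-12, -5]]  ->  [[2094, 889], [6779, 2878]]
... * rho(b^-1) = [[3, 1], [11, 4]]  ->  [[16061, 5650], [51995, 18291]]
... * rho(b^-1) = [[3, 1], [11, 4]]  ->  [[110333, 38661], [357186, 125159]]
... * rho(a^-1) = [[7, 3], [-12, -5]]  ->  [[308399, 137694], [998394, 445763]]
... * rho(a^-1) = [[7, 3], [-12, -5]]  ->  [[506465, 236727], [1639602, 766367]]
... * rho(a^-1) = [[7, 3], [-12, -5]]  ->  [[704531, 335760], [2280810, 1086971]]
tr = 704531 + 1086971 = 1791502

1791502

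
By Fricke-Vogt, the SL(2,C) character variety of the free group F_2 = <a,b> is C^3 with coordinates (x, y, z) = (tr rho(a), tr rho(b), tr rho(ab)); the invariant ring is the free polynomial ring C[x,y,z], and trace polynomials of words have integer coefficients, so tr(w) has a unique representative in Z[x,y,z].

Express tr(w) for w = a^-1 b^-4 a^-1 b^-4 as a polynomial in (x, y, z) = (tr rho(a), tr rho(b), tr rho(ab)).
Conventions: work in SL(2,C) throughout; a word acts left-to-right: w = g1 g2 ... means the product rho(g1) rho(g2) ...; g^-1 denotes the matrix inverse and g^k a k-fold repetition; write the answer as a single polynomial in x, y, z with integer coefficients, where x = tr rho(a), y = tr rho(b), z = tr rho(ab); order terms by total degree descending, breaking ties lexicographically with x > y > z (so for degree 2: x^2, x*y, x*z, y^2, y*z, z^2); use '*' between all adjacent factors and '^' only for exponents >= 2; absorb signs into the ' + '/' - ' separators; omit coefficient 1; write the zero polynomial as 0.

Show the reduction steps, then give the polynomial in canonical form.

y^6*z^2 - 2*x*y^5*z + x^2*y^4 - 4*y^4*z^2 + 6*x*y^3*z - 2*x^2*y^2 + 4*y^2*z^2 - 4*x*y*z + x^2 - 2

and tr(b^-1) = tr(b) = y
tr(b^-2) = tr(b^-1) * tr(b) - tr(1) = y^2 - 2
tr(b^-3) = tr(b^-2) * tr(b) - tr(b^-1) = y^3 - 3*y
next, tr(b^-4) = tr(b^-3) * tr(b) - tr(b^-2) = y^4 - 4*y^2 + 2
and tr(b^-1 a) = tr(a) * tr(b) - tr(a b) = x*y - z
tr(b^-1 a b^-1) = tr(b^-1 a) * tr(b) - tr(b^-1 a b) = x*y^2 - y*z - x
tr(b^-1 a b^-2) = tr(b^-1 a b^-1) * tr(b) - tr(b^-1 a) = x*y^3 - y^2*z - 2*x*y + z
tr(b^-4 a) = tr(b^-1 a b^-2) * tr(b) - tr(b^-1 a b^-1) = x*y^4 - y^3*z - 3*x*y^2 + 2*y*z + x
and tr(a^-1 b^-4) = tr(b^-4) * tr(a) - tr(b^-4 a) = y^3*z - x*y^2 - 2*y*z + x
next, tr(a^-1 b^-2) = tr(a^-1 b^-1) * tr(b) - tr(a^-1) = y*z - x
and tr(a^-1 b^-3) = tr(a^-1 b^-2) * tr(b) - tr(a^-1 b^-1) = y^2*z - x*y - z
next, tr(b^-4 a^-1 b^-1) = tr(a^-1 b^-4) * tr(b) - tr(a^-1 b^-3) = y^4*z - x*y^3 - 3*y^2*z + 2*x*y + z
tr(b^-1 a b^-4) = tr(b^-2 a b^-2) * tr(b) - tr(b^-2 a b^-1) = x*y^5 - y^4*z - 4*x*y^3 + 3*y^2*z + 3*x*y - z
tr(a^2) = tr(a) * tr(a) - tr(1) = x^2 - 2
and tr(a^2 b) = tr(a) * tr(b a) - tr(b) = x*z - y
tr(a b^-1 a) = tr(a^2) * tr(b) - tr(a^2 b) = x^2*y - x*z - y
tr(a b a b) = tr(b a) * tr(b a) - tr(1)   [split at repeated b] = z^2 - 2
and tr(a b^-1 a b) = tr(a b a) * tr(b) - tr(a b a b) = x*y*z - y^2 - z^2 + 2
tr(a b^-1 a b^-1) = tr(a b^-1 a) * tr(b) - tr(a b^-1 a b) = x^2*y^2 - 2*x*y*z + z^2 - 2
tr(a b^-1 a b^-2) = tr(a b^-1 a b^-1) * tr(b) - tr(a b^-1 a) = x^2*y^3 - 2*x*y^2*z - x^2*y + y*z^2 + x*z - y
tr(b^-3 a b^-1 a) = tr(a b^-1 a b^-2) * tr(b) - tr(a b^-1 a b^-1) = x^2*y^4 - 2*x*y^3*z - 2*x^2*y^2 + y^2*z^2 + 3*x*y*z - y^2 - z^2 + 2
tr(b^-1 a b^-4 a) = tr(b^-3 a b^-1 a) * tr(b) - tr(b^-3 a b^-1 a b) = x^2*y^5 - 2*x*y^4*z - 3*x^2*y^3 + y^3*z^2 + 5*x*y^2*z + x^2*y - y^3 - 2*y*z^2 - x*z + 3*y
next, tr(b^-4 a^-1 b^-1 a) = tr(b^-1 a b^-4) * tr(a) - tr(b^-1 a b^-4 a) = x*y^4*z - x^2*y^3 - y^3*z^2 - 2*x*y^2*z + 2*x^2*y + y^3 + 2*y*z^2 - 3*y
tr(b^-1 a^-1 b^-4 a^-1) = tr(b^-4 a^-1 b^-1) * tr(a) - tr(b^-4 a^-1 b^-1 a) = y^3*z^2 - x*y^2*z - y^3 - 2*y*z^2 + x*z + 3*y
and tr(a^-2 b^-3) = tr(b^-3 a^-1) * tr(a) - tr(b^-3) = x*y^2*z - x^2*y - y^3 - x*z + 3*y
tr(a^-2 b^-2) = tr(b^-1 a^-2) * tr(b) - tr(b^-1 a^-2 b) = x*y*z - x^2 - y^2 + 2
tr(a^-1 b^-4 a^-1) = tr(a^-2 b^-3) * tr(b) - tr(a^-2 b^-2) = x*y^3*z - x^2*y^2 - y^4 - 2*x*y*z + x^2 + 4*y^2 - 2
tr(b^-1 a^-1 b^-4 a^-1 b^-1) = tr(b^-1 a^-1 b^-4 a^-1) * tr(b) - tr(b^-1 a^-1 b^-4 a^-1 b) = y^4*z^2 - 2*x*y^3*z + x^2*y^2 - 2*y^2*z^2 + 3*x*y*z - x^2 - y^2 + 2
tr(a^-1 b^-4 a^-1 b^-3) = tr(b^-1 a^-1 b^-4 a^-1 b^-1) * tr(b) - tr(b^-1 a^-1 b^-4 a^-1) = y^5*z^2 - 2*x*y^4*z + x^2*y^3 - 3*y^3*z^2 + 4*x*y^2*z - x^2*y + 2*y*z^2 - x*z - y
and tr(a^-1 b^-4 a^-1 b^-4) = tr(a^-1 b^-4 a^-1 b^-3) * tr(b) - tr(a^-1 b^-4 a^-1 b^-2) = y^6*z^2 - 2*x*y^5*z + x^2*y^4 - 4*y^4*z^2 + 6*x*y^3*z - 2*x^2*y^2 + 4*y^2*z^2 - 4*x*y*z + x^2 - 2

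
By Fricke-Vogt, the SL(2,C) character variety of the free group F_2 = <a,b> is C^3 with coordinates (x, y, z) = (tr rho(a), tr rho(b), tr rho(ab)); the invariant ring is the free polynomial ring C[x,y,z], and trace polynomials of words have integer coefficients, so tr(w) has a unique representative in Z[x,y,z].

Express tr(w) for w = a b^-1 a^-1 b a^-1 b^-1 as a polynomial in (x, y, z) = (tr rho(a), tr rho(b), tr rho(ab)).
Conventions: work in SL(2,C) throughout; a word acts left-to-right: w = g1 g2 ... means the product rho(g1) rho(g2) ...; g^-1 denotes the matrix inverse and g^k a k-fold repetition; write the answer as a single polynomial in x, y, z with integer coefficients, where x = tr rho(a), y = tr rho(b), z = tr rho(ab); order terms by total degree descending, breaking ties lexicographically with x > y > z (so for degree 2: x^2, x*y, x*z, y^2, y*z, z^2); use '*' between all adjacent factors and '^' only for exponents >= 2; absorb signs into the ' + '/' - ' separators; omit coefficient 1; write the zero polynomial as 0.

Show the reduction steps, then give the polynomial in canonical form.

x^2*y^2*z - x^3*y - x*y^3 - 2*x*y*z^2 + x^2*z + y^2*z + z^3 + 4*x*y - 3*z

tr(a^-1) = tr(a) = x
tr(b^2) = tr(b) tr(b) - tr(1)  (reduce the b square) = y^2 - 2
tr(b^2 a) = tr(b) tr(a b) - tr(a)  (reduce the b square) = y*z - x
tr(b a^-1 b) = tr(b^2) tr(a) - tr(b^2 a)  (eliminate a^-1) = x*y^2 - y*z - x
tr(b a b^2) = tr(b) tr(b a b) - tr(b a)  (reduce the b square) = y^2*z - x*y - z
tr(a b a b) = tr(b a) tr(b a) - tr(1)  (split on b) = z^2 - 2
tr(a b a) = tr(a) tr(b a) - tr(b)  (reduce the a square) = x*z - y
tr(b a b^2 a) = tr(b) tr(a b a b) - tr(a b a)  (reduce the b square) = y*z^2 - x*z - y
tr(b a^-1 b a b) = tr(b a b^2) tr(a) - tr(b a b^2 a)  (eliminate a^-1) = x*y^2*z - x^2*y - y*z^2 + y
tr(b a b a b a) = tr(b a) tr(b a b a) - tr(b^-1 a^-1)  (split on b) = z^3 - 3*z
tr(b a^-1 b a b a) = tr(b a b a b) tr(a) - tr(b a b a b a)  (eliminate a^-1) = x*y*z^2 - x^2*z - z^3 - x*y + 3*z
tr(a b a^-1 b a^-1 b) = tr(b a^-1 b a b) tr(a) - tr(b a^-1 b a b a)  (eliminate a^-1) = x^2*y^2*z - x^3*y - 2*x*y*z^2 + x^2*z + z^3 + 2*x*y - 3*z
tr(a^-1 b a^-1 b^-1 a b) = tr(a b a^-1 b a^-1) tr(b) - tr(a b a^-1 b a^-1 b)  (eliminate b^-1) = -x^2*y^2*z + x^3*y + x*y^3 + 2*x*y*z^2 - x^2*z - y^2*z - z^3 - 3*x*y + 3*z
tr(a b^-1 a^-1 b a^-1 b^-1) = tr(a^-1 b a^-1 b^-1 a) tr(b) - tr(a^-1 b a^-1 b^-1 a b)  (eliminate b^-1) = x^2*y^2*z - x^3*y - x*y^3 - 2*x*y*z^2 + x^2*z + y^2*z + z^3 + 4*x*y - 3*z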